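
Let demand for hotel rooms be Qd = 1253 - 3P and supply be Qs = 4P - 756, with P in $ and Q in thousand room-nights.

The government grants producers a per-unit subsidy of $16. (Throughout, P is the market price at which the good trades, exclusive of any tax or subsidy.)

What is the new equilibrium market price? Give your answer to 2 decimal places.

277.86

Initially, 1253 - 3P = 4P - 756, so 2009 = 7P and P = 287, Q = 392.
Since sellers receive the price plus the subsidy, the effective supply curve becomes Qs = 4P - 692.
Equate the new curves: 1253 - 3P = 4P - 692, giving 1945 = 7P, P = 1945/7 ≈ 277.8571, Q = 2936/7 ≈ 419.4286.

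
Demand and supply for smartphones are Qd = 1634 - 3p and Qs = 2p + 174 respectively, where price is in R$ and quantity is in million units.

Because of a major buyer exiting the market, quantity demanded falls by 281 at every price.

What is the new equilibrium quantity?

645.6

Initially, 1634 - 3p = 2p + 174, so 1460 = 5p and p = 292, Q = 758.
After the shift, demand is Qd = 1353 - 3p and supply is Qs = 2p + 174.
Clearing the new market: 1353 - 3p = 2p + 174, so p = 235.8 and Q = 645.6.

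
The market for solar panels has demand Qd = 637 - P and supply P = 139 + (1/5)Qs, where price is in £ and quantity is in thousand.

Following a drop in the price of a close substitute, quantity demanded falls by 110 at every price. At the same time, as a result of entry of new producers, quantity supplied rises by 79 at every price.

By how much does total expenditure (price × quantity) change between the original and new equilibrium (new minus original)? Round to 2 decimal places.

Before the shock: 637 - P = 5P - 695 ⇒ 1332 = 6P ⇒ P = 222, Q = 415.
The new curves are Qd = 527 - P (demand) and Qs = 5P - 616 (supply).
Clearing the new market: 527 - P = 5P - 616, so P = 190.5 and Q = 336.5.
Expenditure moves from 222×415 = 92130 to 190.5×336.5 = 64103.25; change = -28026.75.

-28026.75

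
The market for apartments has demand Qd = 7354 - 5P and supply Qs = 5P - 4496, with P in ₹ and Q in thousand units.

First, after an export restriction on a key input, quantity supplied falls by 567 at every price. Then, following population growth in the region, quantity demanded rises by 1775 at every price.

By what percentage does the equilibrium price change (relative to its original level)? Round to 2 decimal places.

Before the shock: 7354 - 5P = 5P - 4496 ⇒ 11850 = 10P ⇒ P = 1185, Q = 1429.
After the shift, demand is Qd = 9129 - 5P and supply is Qs = 5P - 5063.
New equilibrium: 9129 - 5P = 5P - 5063 ⇒ 14192 = 10P ⇒ P = 1419.2, Q = 2033.
%ΔP = (1419.2 − 1185) / 1185 × 100 = +19.76%.

+19.76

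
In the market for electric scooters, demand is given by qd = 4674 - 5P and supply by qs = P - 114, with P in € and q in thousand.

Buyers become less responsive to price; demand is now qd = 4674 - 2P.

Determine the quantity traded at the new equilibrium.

1482

Before the shock: 4674 - 5P = P - 114 ⇒ 4788 = 6P ⇒ P = 798, q = 684.
After the shift, demand is qd = 4674 - 2P and supply is qs = P - 114.
Equate the new curves: 4674 - 2P = P - 114, giving 4788 = 3P, P = 1596, q = 1482.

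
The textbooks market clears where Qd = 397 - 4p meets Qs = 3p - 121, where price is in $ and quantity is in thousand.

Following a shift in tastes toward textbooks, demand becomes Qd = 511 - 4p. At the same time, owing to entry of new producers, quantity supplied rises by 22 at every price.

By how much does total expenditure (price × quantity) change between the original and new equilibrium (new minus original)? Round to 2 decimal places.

Initially, 397 - 4p = 3p - 121, so 518 = 7p and p = 74, Q = 101.
The shock moves the curves to Qd = 511 - 4p and Qs = 3p - 99.
Setting them equal: 511 - 4p = 3p - 99 → 610 = 7p, so p = 610/7 ≈ 87.1429 and Q = 1137/7 ≈ 162.4286.
Expenditure moves from 74×101 = 7474 to 87.1429×162.4286 = 14154.4898; change = +6680.49.

+6680.49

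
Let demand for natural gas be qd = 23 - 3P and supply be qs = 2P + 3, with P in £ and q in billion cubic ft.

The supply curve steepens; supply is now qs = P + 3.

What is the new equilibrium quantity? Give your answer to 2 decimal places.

Solve the original market: 23 - 3P = 2P + 3, hence P = 4 and q = 11.
The new curves are qd = 23 - 3P (demand) and qs = P + 3 (supply).
New equilibrium: 23 - 3P = P + 3 ⇒ 20 = 4P ⇒ P = 5, q = 8.

8.00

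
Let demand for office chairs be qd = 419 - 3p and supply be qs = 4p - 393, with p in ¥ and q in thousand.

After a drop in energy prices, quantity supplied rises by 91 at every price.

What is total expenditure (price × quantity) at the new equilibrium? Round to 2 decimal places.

11330.00

Solve the original market: 419 - 3p = 4p - 393, hence p = 116 and q = 71.
With the change applied: demand qd = 419 - 3p, supply qs = 4p - 302.
Equate the new curves: 419 - 3p = 4p - 302, giving 721 = 7p, p = 103, q = 110.
New expenditure = 103 × 110 = 11330.00.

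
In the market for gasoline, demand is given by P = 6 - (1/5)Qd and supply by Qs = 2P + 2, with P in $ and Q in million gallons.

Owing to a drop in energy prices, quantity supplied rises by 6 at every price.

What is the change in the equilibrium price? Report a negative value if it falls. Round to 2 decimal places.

Before the shock: 30 - 5P = 2P + 2 ⇒ 28 = 7P ⇒ P = 4, Q = 10.
The shock moves the curves to Qd = 30 - 5P and Qs = 2P + 8.
Setting them equal: 30 - 5P = 2P + 8 → 22 = 7P, so P = 22/7 ≈ 3.1429 and Q = 100/7 ≈ 14.2857.
ΔP = 3.1429 − 4 = -0.86.

-0.86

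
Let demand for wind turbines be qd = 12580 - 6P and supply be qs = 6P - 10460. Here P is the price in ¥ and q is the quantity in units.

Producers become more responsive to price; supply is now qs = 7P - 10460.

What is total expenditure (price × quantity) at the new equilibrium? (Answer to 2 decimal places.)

3449183.43

Initially, 12580 - 6P = 6P - 10460, so 23040 = 12P and P = 1920, q = 1060.
After the shift, demand is qd = 12580 - 6P and supply is qs = 7P - 10460.
New equilibrium: 12580 - 6P = 7P - 10460 ⇒ 23040 = 13P ⇒ P = 23040/13 ≈ 1772.3077, q = 25300/13 ≈ 1946.1538.
New expenditure = 1772.3077 × 1946.1538 = 3449183.43.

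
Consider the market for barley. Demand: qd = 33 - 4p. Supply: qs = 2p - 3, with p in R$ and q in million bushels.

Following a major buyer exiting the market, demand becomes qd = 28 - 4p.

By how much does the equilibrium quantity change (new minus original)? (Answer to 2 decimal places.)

-1.67

Original equilibrium: 33 - 4p = 2p - 3 gives 36 = 6p, so p = 6 and q = 9.
The new curves are qd = 28 - 4p (demand) and qs = 2p - 3 (supply).
Setting them equal: 28 - 4p = 2p - 3 → 31 = 6p, so p = 31/6 ≈ 5.1667 and q = 22/3 ≈ 7.3333.
Δq = 7.3333 − 9 = -1.67.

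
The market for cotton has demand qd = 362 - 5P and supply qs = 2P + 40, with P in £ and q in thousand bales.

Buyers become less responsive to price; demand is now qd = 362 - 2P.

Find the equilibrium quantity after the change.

201

Original equilibrium: 362 - 5P = 2P + 40 gives 322 = 7P, so P = 46 and q = 132.
After the shift, demand is qd = 362 - 2P and supply is qs = 2P + 40.
Setting them equal: 362 - 2P = 2P + 40 → 322 = 4P, so P = 80.5 and q = 201.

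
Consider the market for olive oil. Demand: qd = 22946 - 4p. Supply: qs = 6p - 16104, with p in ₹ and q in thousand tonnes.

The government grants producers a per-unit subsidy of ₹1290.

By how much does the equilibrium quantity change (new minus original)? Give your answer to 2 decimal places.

+3096.00

Original equilibrium: 22946 - 4p = 6p - 16104 gives 39050 = 10p, so p = 3905 and q = 7326.
Since sellers receive the price plus the subsidy, the effective supply curve becomes qs = 6p - 8364.
Equate the new curves: 22946 - 4p = 6p - 8364, giving 31310 = 10p, p = 3131, q = 10422.
Δq = 10422 − 7326 = +3096.00.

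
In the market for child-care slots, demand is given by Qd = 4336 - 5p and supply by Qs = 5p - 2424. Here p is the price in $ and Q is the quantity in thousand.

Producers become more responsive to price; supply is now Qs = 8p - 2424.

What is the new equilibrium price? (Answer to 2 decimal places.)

520.00

Before the shock: 4336 - 5p = 5p - 2424 ⇒ 6760 = 10p ⇒ p = 676, Q = 956.
After the shift, demand is Qd = 4336 - 5p and supply is Qs = 8p - 2424.
Clearing the new market: 4336 - 5p = 8p - 2424, so p = 520 and Q = 1736.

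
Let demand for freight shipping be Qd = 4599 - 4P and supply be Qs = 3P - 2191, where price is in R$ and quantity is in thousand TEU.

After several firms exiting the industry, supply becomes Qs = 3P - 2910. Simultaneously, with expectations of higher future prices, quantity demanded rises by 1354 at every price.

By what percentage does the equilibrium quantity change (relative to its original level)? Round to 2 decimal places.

Original equilibrium: 4599 - 4P = 3P - 2191 gives 6790 = 7P, so P = 970 and Q = 719.
The shock moves the curves to Qd = 5953 - 4P and Qs = 3P - 2910.
Clearing the new market: 5953 - 4P = 3P - 2910, so P = 8863/7 ≈ 1266.1429 and Q = 6219/7 ≈ 888.4286.
%ΔQ = (888.4286 − 719) / 719 × 100 = +23.56%.

+23.56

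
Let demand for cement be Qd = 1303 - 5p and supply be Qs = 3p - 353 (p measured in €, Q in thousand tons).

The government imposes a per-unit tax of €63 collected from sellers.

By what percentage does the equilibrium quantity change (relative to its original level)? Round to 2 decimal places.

Before the shock: 1303 - 5p = 3p - 353 ⇒ 1656 = 8p ⇒ p = 207, Q = 268.
Since sellers keep the price net of the tax, the effective supply curve becomes Qs = 3p - 542.
New equilibrium: 1303 - 5p = 3p - 542 ⇒ 1845 = 8p ⇒ p = 230.625, Q = 149.875.
%ΔQ = (149.875 − 268) / 268 × 100 = -44.08%.

-44.08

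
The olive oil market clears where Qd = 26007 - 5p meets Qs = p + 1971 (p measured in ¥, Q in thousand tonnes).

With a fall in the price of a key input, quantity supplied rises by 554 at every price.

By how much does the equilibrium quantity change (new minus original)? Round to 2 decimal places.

Original equilibrium: 26007 - 5p = p + 1971 gives 24036 = 6p, so p = 4006 and Q = 5977.
The new curves are Qd = 26007 - 5p (demand) and Qs = p + 2525 (supply).
New equilibrium: 26007 - 5p = p + 2525 ⇒ 23482 = 6p ⇒ p = 11741/3 ≈ 3913.6667, Q = 19316/3 ≈ 6438.6667.
ΔQ = 6438.6667 − 5977 = +461.67.

+461.67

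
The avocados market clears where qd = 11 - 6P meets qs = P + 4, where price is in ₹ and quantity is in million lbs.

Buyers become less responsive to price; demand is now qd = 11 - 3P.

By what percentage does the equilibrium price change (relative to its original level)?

+75

Original equilibrium: 11 - 6P = P + 4 gives 7 = 7P, so P = 1 and q = 5.
After the shift, demand is qd = 11 - 3P and supply is qs = P + 4.
Setting them equal: 11 - 3P = P + 4 → 7 = 4P, so P = 1.75 and q = 5.75.
%ΔP = (1.75 − 1) / 1 × 100 = +75%.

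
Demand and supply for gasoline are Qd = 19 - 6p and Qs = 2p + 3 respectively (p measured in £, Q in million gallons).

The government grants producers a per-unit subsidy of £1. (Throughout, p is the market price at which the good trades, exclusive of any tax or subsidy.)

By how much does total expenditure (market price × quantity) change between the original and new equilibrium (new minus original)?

+0.875

Initially, 19 - 6p = 2p + 3, so 16 = 8p and p = 2, Q = 7.
Since sellers receive the price plus the subsidy, the effective supply curve becomes Qs = 2p + 5.
Setting them equal: 19 - 6p = 2p + 5 → 14 = 8p, so p = 1.75 and Q = 8.5.
Expenditure moves from 2×7 = 14 to 1.75×8.5 = 14.875; change = +0.875.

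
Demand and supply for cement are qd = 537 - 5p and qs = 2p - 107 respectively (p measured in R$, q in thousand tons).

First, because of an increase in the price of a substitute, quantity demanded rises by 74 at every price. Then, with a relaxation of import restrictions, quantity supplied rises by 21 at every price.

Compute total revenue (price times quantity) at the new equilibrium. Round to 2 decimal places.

Original equilibrium: 537 - 5p = 2p - 107 gives 644 = 7p, so p = 92 and q = 77.
The new curves are qd = 611 - 5p (demand) and qs = 2p - 86 (supply).
Clearing the new market: 611 - 5p = 2p - 86, so p = 697/7 ≈ 99.5714 and q = 792/7 ≈ 113.1429.
New expenditure = 99.5714 × 113.1429 = 11265.80.

11265.80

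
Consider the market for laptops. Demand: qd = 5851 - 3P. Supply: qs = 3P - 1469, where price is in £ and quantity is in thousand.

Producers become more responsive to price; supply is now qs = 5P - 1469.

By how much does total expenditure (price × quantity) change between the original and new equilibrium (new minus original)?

+168970

Initially, 5851 - 3P = 3P - 1469, so 7320 = 6P and P = 1220, q = 2191.
With the change applied: demand qd = 5851 - 3P, supply qs = 5P - 1469.
New equilibrium: 5851 - 3P = 5P - 1469 ⇒ 7320 = 8P ⇒ P = 915, q = 3106.
Expenditure moves from 1220×2191 = 2673020 to 915×3106 = 2841990; change = +168970.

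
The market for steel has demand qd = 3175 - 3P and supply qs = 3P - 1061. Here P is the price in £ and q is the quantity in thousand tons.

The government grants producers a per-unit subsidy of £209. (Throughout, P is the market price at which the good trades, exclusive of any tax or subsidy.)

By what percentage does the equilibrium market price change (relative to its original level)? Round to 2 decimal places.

Original equilibrium: 3175 - 3P = 3P - 1061 gives 4236 = 6P, so P = 706 and q = 1057.
Since sellers receive the price plus the subsidy, the effective supply curve becomes qs = 3P - 434.
Setting them equal: 3175 - 3P = 3P - 434 → 3609 = 6P, so P = 601.5 and q = 1370.5.
%ΔP = (601.5 − 706) / 706 × 100 = -14.80%.

-14.80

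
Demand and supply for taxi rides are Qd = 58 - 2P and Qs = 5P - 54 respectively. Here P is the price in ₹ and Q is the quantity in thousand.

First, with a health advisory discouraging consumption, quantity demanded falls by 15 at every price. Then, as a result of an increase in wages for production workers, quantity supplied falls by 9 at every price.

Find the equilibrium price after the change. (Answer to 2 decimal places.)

15.14

Before the shock: 58 - 2P = 5P - 54 ⇒ 112 = 7P ⇒ P = 16, Q = 26.
The new curves are Qd = 43 - 2P (demand) and Qs = 5P - 63 (supply).
Setting them equal: 43 - 2P = 5P - 63 → 106 = 7P, so P = 106/7 ≈ 15.1429 and Q = 89/7 ≈ 12.7143.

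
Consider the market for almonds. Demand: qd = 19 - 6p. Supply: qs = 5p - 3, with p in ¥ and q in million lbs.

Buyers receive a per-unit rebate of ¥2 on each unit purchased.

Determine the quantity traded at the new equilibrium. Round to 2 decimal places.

Solve the original market: 19 - 6p = 5p - 3, hence p = 2 and q = 7.
Since buyers' out-of-pocket price is the market price minus the rebate, the effective demand curve becomes qd = 31 - 6p.
New equilibrium: 31 - 6p = 5p - 3 ⇒ 34 = 11p ⇒ p = 34/11 ≈ 3.0909, q = 137/11 ≈ 12.4545.

12.45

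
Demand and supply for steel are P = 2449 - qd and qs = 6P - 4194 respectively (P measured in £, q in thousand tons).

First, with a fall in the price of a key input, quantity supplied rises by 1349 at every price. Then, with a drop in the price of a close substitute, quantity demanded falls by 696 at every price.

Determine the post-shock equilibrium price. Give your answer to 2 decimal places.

Original equilibrium: 2449 - P = 6P - 4194 gives 6643 = 7P, so P = 949 and q = 1500.
The new curves are qd = 1753 - P (demand) and qs = 6P - 2845 (supply).
Equate the new curves: 1753 - P = 6P - 2845, giving 4598 = 7P, P = 4598/7 ≈ 656.8571, q = 7673/7 ≈ 1096.1429.

656.86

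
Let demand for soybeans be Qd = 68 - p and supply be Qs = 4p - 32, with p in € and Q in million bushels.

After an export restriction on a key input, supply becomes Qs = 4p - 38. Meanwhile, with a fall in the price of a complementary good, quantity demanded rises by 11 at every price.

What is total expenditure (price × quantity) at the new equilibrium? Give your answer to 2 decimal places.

1301.04

Original equilibrium: 68 - p = 4p - 32 gives 100 = 5p, so p = 20 and Q = 48.
With the change applied: demand Qd = 79 - p, supply Qs = 4p - 38.
New equilibrium: 79 - p = 4p - 38 ⇒ 117 = 5p ⇒ p = 23.4, Q = 55.6.
New expenditure = 23.4 × 55.6 = 1301.04.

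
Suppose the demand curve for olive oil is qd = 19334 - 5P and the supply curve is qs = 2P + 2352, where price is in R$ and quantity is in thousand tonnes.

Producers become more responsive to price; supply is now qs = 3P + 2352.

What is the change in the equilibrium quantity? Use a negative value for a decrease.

+1516.25

Solve the original market: 19334 - 5P = 2P + 2352, hence P = 2426 and q = 7204.
The shock moves the curves to qd = 19334 - 5P and qs = 3P + 2352.
Setting them equal: 19334 - 5P = 3P + 2352 → 16982 = 8P, so P = 2122.75 and q = 8720.25.
Δq = 8720.25 − 7204 = +1516.25.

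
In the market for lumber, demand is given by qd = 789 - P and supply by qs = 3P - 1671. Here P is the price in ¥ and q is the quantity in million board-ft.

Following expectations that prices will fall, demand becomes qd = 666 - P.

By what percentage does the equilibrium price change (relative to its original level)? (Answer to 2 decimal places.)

Initially, 789 - P = 3P - 1671, so 2460 = 4P and P = 615, q = 174.
With the change applied: demand qd = 666 - P, supply qs = 3P - 1671.
New equilibrium: 666 - P = 3P - 1671 ⇒ 2337 = 4P ⇒ P = 584.25, q = 81.75.
%ΔP = (584.25 − 615) / 615 × 100 = -5.00%.

-5.00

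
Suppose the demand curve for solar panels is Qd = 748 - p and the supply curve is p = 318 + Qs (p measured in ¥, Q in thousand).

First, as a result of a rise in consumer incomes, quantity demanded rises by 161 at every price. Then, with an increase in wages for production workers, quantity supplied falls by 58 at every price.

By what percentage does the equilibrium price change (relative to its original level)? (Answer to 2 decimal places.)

+20.54

Initially, 748 - p = p - 318, so 1066 = 2p and p = 533, Q = 215.
With the change applied: demand Qd = 909 - p, supply Qs = p - 376.
New equilibrium: 909 - p = p - 376 ⇒ 1285 = 2p ⇒ p = 642.5, Q = 266.5.
%Δp = (642.5 − 533) / 533 × 100 = +20.54%.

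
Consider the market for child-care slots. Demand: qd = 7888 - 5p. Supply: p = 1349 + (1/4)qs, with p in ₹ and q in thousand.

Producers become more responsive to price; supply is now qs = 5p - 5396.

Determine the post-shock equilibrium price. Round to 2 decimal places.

Solve the original market: 7888 - 5p = 4p - 5396, hence p = 1476 and q = 508.
With the change applied: demand qd = 7888 - 5p, supply qs = 5p - 5396.
Equate the new curves: 7888 - 5p = 5p - 5396, giving 13284 = 10p, p = 1328.4, q = 1246.

1328.40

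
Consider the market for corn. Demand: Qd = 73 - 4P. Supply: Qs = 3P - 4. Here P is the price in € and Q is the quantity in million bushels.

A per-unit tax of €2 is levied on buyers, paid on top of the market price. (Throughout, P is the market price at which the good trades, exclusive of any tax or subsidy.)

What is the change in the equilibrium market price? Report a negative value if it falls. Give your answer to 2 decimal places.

-1.14

Initially, 73 - 4P = 3P - 4, so 77 = 7P and P = 11, Q = 29.
Since buyers pay the price plus the tax, the effective demand curve becomes Qd = 65 - 4P.
New equilibrium: 65 - 4P = 3P - 4 ⇒ 69 = 7P ⇒ P = 69/7 ≈ 9.8571, Q = 179/7 ≈ 25.5714.
ΔP = 9.8571 − 11 = -1.14.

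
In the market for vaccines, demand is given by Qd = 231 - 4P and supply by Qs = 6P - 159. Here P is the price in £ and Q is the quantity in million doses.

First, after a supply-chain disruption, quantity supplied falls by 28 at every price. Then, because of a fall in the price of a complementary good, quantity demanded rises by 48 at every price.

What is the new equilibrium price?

Original equilibrium: 231 - 4P = 6P - 159 gives 390 = 10P, so P = 39 and Q = 75.
The new curves are Qd = 279 - 4P (demand) and Qs = 6P - 187 (supply).
Setting them equal: 279 - 4P = 6P - 187 → 466 = 10P, so P = 46.6 and Q = 92.6.

46.6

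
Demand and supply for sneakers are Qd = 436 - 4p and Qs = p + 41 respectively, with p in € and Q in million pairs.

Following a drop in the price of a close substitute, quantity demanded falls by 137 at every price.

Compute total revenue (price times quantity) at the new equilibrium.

Solve the original market: 436 - 4p = p + 41, hence p = 79 and Q = 120.
With the change applied: demand Qd = 299 - 4p, supply Qs = p + 41.
Clearing the new market: 299 - 4p = p + 41, so p = 51.6 and Q = 92.6.
New expenditure = 51.6 × 92.6 = 4778.16.

4778.16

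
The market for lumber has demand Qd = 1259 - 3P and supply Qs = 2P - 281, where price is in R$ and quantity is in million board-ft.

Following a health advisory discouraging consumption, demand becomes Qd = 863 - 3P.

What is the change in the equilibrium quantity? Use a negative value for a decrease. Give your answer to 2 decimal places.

-158.40

Original equilibrium: 1259 - 3P = 2P - 281 gives 1540 = 5P, so P = 308 and Q = 335.
The shock moves the curves to Qd = 863 - 3P and Qs = 2P - 281.
New equilibrium: 863 - 3P = 2P - 281 ⇒ 1144 = 5P ⇒ P = 228.8, Q = 176.6.
ΔQ = 176.6 − 335 = -158.40.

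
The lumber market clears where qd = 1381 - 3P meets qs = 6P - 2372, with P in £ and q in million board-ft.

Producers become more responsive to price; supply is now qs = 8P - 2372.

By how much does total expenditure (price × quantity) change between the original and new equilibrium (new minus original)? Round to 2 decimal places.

+67746.99

Original equilibrium: 1381 - 3P = 6P - 2372 gives 3753 = 9P, so P = 417 and q = 130.
The shock moves the curves to qd = 1381 - 3P and qs = 8P - 2372.
New equilibrium: 1381 - 3P = 8P - 2372 ⇒ 3753 = 11P ⇒ P = 3753/11 ≈ 341.1818, q = 3932/11 ≈ 357.4545.
Expenditure moves from 417×130 = 54210 to 341.1818×357.4545 = 121956.9917; change = +67746.99.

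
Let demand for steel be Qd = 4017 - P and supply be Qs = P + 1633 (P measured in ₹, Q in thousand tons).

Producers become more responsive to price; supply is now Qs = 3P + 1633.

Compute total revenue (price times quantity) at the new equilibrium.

2038916

Original equilibrium: 4017 - P = P + 1633 gives 2384 = 2P, so P = 1192 and Q = 2825.
After the shift, demand is Qd = 4017 - P and supply is Qs = 3P + 1633.
Clearing the new market: 4017 - P = 3P + 1633, so P = 596 and Q = 3421.
New expenditure = 596 × 3421 = 2038916.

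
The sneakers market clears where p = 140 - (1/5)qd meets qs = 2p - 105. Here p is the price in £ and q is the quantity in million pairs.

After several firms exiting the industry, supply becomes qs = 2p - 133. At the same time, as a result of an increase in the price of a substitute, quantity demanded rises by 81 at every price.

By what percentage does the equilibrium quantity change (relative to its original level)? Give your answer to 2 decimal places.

+2.51

Before the shock: 700 - 5p = 2p - 105 ⇒ 805 = 7p ⇒ p = 115, q = 125.
After the shift, demand is qd = 781 - 5p and supply is qs = 2p - 133.
Clearing the new market: 781 - 5p = 2p - 133, so p = 914/7 ≈ 130.5714 and q = 897/7 ≈ 128.1429.
%Δq = (128.1429 − 125) / 125 × 100 = +2.51%.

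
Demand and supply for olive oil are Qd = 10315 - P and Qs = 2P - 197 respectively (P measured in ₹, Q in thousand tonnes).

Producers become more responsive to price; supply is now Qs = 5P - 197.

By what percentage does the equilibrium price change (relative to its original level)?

-50

Original equilibrium: 10315 - P = 2P - 197 gives 10512 = 3P, so P = 3504 and Q = 6811.
With the change applied: demand Qd = 10315 - P, supply Qs = 5P - 197.
Equate the new curves: 10315 - P = 5P - 197, giving 10512 = 6P, P = 1752, Q = 8563.
%ΔP = (1752 − 3504) / 3504 × 100 = -50%.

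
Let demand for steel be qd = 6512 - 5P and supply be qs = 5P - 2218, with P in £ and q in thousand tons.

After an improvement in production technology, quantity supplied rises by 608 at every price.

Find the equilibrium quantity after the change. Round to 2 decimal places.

Original equilibrium: 6512 - 5P = 5P - 2218 gives 8730 = 10P, so P = 873 and q = 2147.
The shock moves the curves to qd = 6512 - 5P and qs = 5P - 1610.
Setting them equal: 6512 - 5P = 5P - 1610 → 8122 = 10P, so P = 812.2 and q = 2451.

2451.00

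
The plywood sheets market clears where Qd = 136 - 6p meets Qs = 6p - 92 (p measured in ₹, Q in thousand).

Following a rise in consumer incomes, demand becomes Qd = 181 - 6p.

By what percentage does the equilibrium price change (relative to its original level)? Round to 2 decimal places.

Before the shock: 136 - 6p = 6p - 92 ⇒ 228 = 12p ⇒ p = 19, Q = 22.
With the change applied: demand Qd = 181 - 6p, supply Qs = 6p - 92.
Setting them equal: 181 - 6p = 6p - 92 → 273 = 12p, so p = 22.75 and Q = 44.5.
%Δp = (22.75 − 19) / 19 × 100 = +19.74%.

+19.74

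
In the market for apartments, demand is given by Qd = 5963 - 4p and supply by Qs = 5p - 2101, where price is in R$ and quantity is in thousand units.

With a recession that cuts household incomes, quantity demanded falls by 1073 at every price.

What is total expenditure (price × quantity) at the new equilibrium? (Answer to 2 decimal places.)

Original equilibrium: 5963 - 4p = 5p - 2101 gives 8064 = 9p, so p = 896 and Q = 2379.
With the change applied: demand Qd = 4890 - 4p, supply Qs = 5p - 2101.
Setting them equal: 4890 - 4p = 5p - 2101 → 6991 = 9p, so p = 6991/9 ≈ 776.7778 and Q = 16046/9 ≈ 1782.8889.
New expenditure = 776.7778 × 1782.8889 = 1384908.47.

1384908.47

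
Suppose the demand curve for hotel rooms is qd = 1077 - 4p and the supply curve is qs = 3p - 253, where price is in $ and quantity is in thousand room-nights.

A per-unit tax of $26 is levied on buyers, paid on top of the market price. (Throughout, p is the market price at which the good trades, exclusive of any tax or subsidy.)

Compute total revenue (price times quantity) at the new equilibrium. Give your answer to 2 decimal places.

Solve the original market: 1077 - 4p = 3p - 253, hence p = 190 and q = 317.
Since buyers pay the price plus the tax, the effective demand curve becomes qd = 973 - 4p.
Equate the new curves: 973 - 4p = 3p - 253, giving 1226 = 7p, p = 1226/7 ≈ 175.1429, q = 1907/7 ≈ 272.4286.
New expenditure = 175.1429 × 272.4286 = 47713.92.

47713.92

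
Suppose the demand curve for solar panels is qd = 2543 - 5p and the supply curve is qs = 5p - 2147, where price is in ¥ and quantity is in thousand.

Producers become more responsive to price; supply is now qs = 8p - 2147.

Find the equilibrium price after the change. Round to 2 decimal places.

360.77

Initially, 2543 - 5p = 5p - 2147, so 4690 = 10p and p = 469, q = 198.
With the change applied: demand qd = 2543 - 5p, supply qs = 8p - 2147.
Clearing the new market: 2543 - 5p = 8p - 2147, so p = 4690/13 ≈ 360.7692 and q = 9609/13 ≈ 739.1538.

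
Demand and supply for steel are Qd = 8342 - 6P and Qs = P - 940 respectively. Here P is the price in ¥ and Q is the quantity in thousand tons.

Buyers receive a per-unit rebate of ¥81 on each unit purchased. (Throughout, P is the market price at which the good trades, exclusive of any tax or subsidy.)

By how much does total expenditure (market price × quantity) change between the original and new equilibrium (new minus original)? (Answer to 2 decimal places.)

+123682.04

Original equilibrium: 8342 - 6P = P - 940 gives 9282 = 7P, so P = 1326 and Q = 386.
Since buyers' out-of-pocket price is the market price minus the rebate, the effective demand curve becomes Qd = 8828 - 6P.
New equilibrium: 8828 - 6P = P - 940 ⇒ 9768 = 7P ⇒ P = 9768/7 ≈ 1395.4286, Q = 3188/7 ≈ 455.4286.
Expenditure moves from 1326×386 = 511836 to 1395.4286×455.4286 = 635518.0408; change = +123682.04.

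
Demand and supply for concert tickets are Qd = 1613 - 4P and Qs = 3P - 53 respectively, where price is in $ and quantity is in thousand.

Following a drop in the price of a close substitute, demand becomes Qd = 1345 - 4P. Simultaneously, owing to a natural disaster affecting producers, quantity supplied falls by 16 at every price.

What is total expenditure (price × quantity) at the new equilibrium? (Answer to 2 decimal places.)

108474.00

Original equilibrium: 1613 - 4P = 3P - 53 gives 1666 = 7P, so P = 238 and Q = 661.
The new curves are Qd = 1345 - 4P (demand) and Qs = 3P - 69 (supply).
Setting them equal: 1345 - 4P = 3P - 69 → 1414 = 7P, so P = 202 and Q = 537.
New expenditure = 202 × 537 = 108474.00.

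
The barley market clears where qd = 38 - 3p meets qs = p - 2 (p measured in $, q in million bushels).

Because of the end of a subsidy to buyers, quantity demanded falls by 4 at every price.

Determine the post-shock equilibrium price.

9

Initially, 38 - 3p = p - 2, so 40 = 4p and p = 10, q = 8.
After the shift, demand is qd = 34 - 3p and supply is qs = p - 2.
Equate the new curves: 34 - 3p = p - 2, giving 36 = 4p, p = 9, q = 7.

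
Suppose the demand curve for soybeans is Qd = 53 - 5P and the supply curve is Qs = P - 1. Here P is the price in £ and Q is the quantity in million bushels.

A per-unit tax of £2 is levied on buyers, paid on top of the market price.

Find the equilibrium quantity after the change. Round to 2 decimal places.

Solve the original market: 53 - 5P = P - 1, hence P = 9 and Q = 8.
Since buyers pay the price plus the tax, the effective demand curve becomes Qd = 43 - 5P.
Setting them equal: 43 - 5P = P - 1 → 44 = 6P, so P = 22/3 ≈ 7.3333 and Q = 19/3 ≈ 6.3333.

6.33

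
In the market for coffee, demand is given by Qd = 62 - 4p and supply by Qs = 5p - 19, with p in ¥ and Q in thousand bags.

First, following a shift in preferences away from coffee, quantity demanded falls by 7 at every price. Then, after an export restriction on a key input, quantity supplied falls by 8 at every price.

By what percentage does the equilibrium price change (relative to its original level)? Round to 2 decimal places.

Original equilibrium: 62 - 4p = 5p - 19 gives 81 = 9p, so p = 9 and Q = 26.
With the change applied: demand Qd = 55 - 4p, supply Qs = 5p - 27.
New equilibrium: 55 - 4p = 5p - 27 ⇒ 82 = 9p ⇒ p = 82/9 ≈ 9.1111, Q = 167/9 ≈ 18.5556.
%Δp = (9.1111 − 9) / 9 × 100 = +1.23%.

+1.23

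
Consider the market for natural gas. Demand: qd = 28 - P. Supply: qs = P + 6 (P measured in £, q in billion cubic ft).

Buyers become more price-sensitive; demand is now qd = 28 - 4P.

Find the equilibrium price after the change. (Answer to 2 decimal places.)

4.40

Original equilibrium: 28 - P = P + 6 gives 22 = 2P, so P = 11 and q = 17.
The shock moves the curves to qd = 28 - 4P and qs = P + 6.
Clearing the new market: 28 - 4P = P + 6, so P = 4.4 and q = 10.4.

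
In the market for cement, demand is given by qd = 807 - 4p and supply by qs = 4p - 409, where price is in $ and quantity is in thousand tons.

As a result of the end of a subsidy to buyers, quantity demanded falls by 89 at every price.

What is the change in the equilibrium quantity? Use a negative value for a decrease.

-44.5

Original equilibrium: 807 - 4p = 4p - 409 gives 1216 = 8p, so p = 152 and q = 199.
The new curves are qd = 718 - 4p (demand) and qs = 4p - 409 (supply).
Clearing the new market: 718 - 4p = 4p - 409, so p = 140.875 and q = 154.5.
Δq = 154.5 − 199 = -44.5.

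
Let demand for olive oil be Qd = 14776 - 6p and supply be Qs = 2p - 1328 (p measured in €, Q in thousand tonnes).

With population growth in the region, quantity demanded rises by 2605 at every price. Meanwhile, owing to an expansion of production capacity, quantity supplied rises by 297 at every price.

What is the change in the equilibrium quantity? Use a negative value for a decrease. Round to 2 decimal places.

+874.00

Solve the original market: 14776 - 6p = 2p - 1328, hence p = 2013 and Q = 2698.
With the change applied: demand Qd = 17381 - 6p, supply Qs = 2p - 1031.
New equilibrium: 17381 - 6p = 2p - 1031 ⇒ 18412 = 8p ⇒ p = 2301.5, Q = 3572.
ΔQ = 3572 − 2698 = +874.00.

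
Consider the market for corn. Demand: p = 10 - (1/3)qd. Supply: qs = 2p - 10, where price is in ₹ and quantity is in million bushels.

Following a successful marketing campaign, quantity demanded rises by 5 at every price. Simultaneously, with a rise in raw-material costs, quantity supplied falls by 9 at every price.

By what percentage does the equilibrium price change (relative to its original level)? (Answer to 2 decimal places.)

+35.00

Initially, 30 - 3p = 2p - 10, so 40 = 5p and p = 8, q = 6.
After the shift, demand is qd = 35 - 3p and supply is qs = 2p - 19.
Equate the new curves: 35 - 3p = 2p - 19, giving 54 = 5p, p = 10.8, q = 2.6.
%Δp = (10.8 − 8) / 8 × 100 = +35.00%.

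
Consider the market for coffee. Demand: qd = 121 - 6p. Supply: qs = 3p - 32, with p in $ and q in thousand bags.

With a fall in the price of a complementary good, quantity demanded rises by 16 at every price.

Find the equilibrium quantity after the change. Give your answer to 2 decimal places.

24.33

Original equilibrium: 121 - 6p = 3p - 32 gives 153 = 9p, so p = 17 and q = 19.
After the shift, demand is qd = 137 - 6p and supply is qs = 3p - 32.
Setting them equal: 137 - 6p = 3p - 32 → 169 = 9p, so p = 169/9 ≈ 18.7778 and q = 73/3 ≈ 24.3333.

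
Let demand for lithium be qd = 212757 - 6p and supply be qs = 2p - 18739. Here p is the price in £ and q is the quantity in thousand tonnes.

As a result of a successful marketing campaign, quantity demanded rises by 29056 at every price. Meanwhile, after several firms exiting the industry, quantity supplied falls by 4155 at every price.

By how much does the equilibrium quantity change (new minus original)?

Solve the original market: 212757 - 6p = 2p - 18739, hence p = 28937 and q = 39135.
The shock moves the curves to qd = 241813 - 6p and qs = 2p - 22894.
Clearing the new market: 241813 - 6p = 2p - 22894, so p = 33088.375 and q = 43282.75.
Δq = 43282.75 − 39135 = +4147.75.

+4147.75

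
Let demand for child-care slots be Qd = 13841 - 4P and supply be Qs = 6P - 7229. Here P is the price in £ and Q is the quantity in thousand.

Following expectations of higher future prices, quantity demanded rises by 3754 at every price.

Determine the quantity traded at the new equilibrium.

7665.4

Initially, 13841 - 4P = 6P - 7229, so 21070 = 10P and P = 2107, Q = 5413.
The shock moves the curves to Qd = 17595 - 4P and Qs = 6P - 7229.
New equilibrium: 17595 - 4P = 6P - 7229 ⇒ 24824 = 10P ⇒ P = 2482.4, Q = 7665.4.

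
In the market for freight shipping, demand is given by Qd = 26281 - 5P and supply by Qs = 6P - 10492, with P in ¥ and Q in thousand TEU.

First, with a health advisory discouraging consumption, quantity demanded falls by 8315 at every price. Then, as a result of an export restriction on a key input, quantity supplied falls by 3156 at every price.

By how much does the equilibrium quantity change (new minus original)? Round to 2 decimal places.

-5970.00

Before the shock: 26281 - 5P = 6P - 10492 ⇒ 36773 = 11P ⇒ P = 3343, Q = 9566.
With the change applied: demand Qd = 17966 - 5P, supply Qs = 6P - 13648.
Equate the new curves: 17966 - 5P = 6P - 13648, giving 31614 = 11P, P = 2874, Q = 3596.
ΔQ = 3596 − 9566 = -5970.00.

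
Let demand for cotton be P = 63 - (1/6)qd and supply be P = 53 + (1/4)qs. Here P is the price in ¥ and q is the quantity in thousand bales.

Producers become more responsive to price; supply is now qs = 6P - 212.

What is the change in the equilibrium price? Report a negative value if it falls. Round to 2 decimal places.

-9.83

Original equilibrium: 378 - 6P = 4P - 212 gives 590 = 10P, so P = 59 and q = 24.
After the shift, demand is qd = 378 - 6P and supply is qs = 6P - 212.
Setting them equal: 378 - 6P = 6P - 212 → 590 = 12P, so P = 295/6 ≈ 49.1667 and q = 83.
ΔP = 49.1667 − 59 = -9.83.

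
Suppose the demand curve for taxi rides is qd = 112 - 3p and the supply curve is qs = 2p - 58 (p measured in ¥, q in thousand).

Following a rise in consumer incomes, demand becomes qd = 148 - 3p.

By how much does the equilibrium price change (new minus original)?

+7.2

Initially, 112 - 3p = 2p - 58, so 170 = 5p and p = 34, q = 10.
The new curves are qd = 148 - 3p (demand) and qs = 2p - 58 (supply).
New equilibrium: 148 - 3p = 2p - 58 ⇒ 206 = 5p ⇒ p = 41.2, q = 24.4.
Δp = 41.2 − 34 = +7.2.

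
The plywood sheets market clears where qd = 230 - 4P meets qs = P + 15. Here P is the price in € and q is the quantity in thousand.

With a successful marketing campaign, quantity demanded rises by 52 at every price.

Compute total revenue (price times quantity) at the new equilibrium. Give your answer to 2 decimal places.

Original equilibrium: 230 - 4P = P + 15 gives 215 = 5P, so P = 43 and q = 58.
After the shift, demand is qd = 282 - 4P and supply is qs = P + 15.
Setting them equal: 282 - 4P = P + 15 → 267 = 5P, so P = 53.4 and q = 68.4.
New expenditure = 53.4 × 68.4 = 3652.56.

3652.56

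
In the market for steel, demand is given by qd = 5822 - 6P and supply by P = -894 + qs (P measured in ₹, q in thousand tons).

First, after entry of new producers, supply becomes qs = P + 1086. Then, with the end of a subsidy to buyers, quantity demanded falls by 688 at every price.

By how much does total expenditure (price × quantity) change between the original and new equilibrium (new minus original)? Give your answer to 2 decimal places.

-162559.35

Original equilibrium: 5822 - 6P = P + 894 gives 4928 = 7P, so P = 704 and q = 1598.
The shock moves the curves to qd = 5134 - 6P and qs = P + 1086.
Setting them equal: 5134 - 6P = P + 1086 → 4048 = 7P, so P = 4048/7 ≈ 578.2857 and q = 11650/7 ≈ 1664.2857.
Expenditure moves from 704×1598 = 1124992 to 578.2857×1664.2857 = 962432.6531; change = -162559.35.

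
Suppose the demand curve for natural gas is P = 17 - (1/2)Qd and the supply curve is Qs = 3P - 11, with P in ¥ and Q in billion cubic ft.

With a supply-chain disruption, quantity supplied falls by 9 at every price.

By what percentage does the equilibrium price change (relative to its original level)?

Solve the original market: 34 - 2P = 3P - 11, hence P = 9 and Q = 16.
The new curves are Qd = 34 - 2P (demand) and Qs = 3P - 20 (supply).
Clearing the new market: 34 - 2P = 3P - 20, so P = 10.8 and Q = 12.4.
%ΔP = (10.8 − 9) / 9 × 100 = +20%.

+20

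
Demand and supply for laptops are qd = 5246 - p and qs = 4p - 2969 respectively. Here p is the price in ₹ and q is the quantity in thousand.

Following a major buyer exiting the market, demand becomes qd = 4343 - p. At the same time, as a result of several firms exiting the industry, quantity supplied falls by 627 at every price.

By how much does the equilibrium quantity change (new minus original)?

-847.8

Original equilibrium: 5246 - p = 4p - 2969 gives 8215 = 5p, so p = 1643 and q = 3603.
With the change applied: demand qd = 4343 - p, supply qs = 4p - 3596.
Setting them equal: 4343 - p = 4p - 3596 → 7939 = 5p, so p = 1587.8 and q = 2755.2.
Δq = 2755.2 − 3603 = -847.8.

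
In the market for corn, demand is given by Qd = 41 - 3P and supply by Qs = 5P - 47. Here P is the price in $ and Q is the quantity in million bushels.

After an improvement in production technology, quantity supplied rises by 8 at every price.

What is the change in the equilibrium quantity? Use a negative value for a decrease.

Initially, 41 - 3P = 5P - 47, so 88 = 8P and P = 11, Q = 8.
With the change applied: demand Qd = 41 - 3P, supply Qs = 5P - 39.
Clearing the new market: 41 - 3P = 5P - 39, so P = 10 and Q = 11.
ΔQ = 11 − 8 = +3.

+3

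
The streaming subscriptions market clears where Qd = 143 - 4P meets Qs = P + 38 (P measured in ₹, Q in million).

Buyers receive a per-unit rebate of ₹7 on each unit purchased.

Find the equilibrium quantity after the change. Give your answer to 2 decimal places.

Initially, 143 - 4P = P + 38, so 105 = 5P and P = 21, Q = 59.
Since buyers' out-of-pocket price is the market price minus the rebate, the effective demand curve becomes Qd = 171 - 4P.
New equilibrium: 171 - 4P = P + 38 ⇒ 133 = 5P ⇒ P = 26.6, Q = 64.6.

64.60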